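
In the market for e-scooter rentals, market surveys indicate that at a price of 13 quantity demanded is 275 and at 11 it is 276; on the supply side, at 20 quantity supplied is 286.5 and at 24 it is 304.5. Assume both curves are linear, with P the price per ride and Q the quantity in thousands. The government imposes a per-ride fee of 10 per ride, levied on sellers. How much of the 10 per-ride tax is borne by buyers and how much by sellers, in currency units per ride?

Demand slope: (276 − 275)/(11 − 13) = -0.5, so Qd = 281.5 − 0.5P.
Supply slope: (304.5 − 286.5)/(24 − 20) = 4.5, so Qs = 4.5P + 196.5.
Without the tax, 281.5 − 0.5P = 4.5P + 196.5 gives 5P = 85, so P* = 17 and Q* = 273.
With the tax collected from sellers, supply shifts: Qs = 4.5(P − 10) + 196.5.
Solving gives Q = 268.5 with buyers paying 26 and sellers receiving 16 (the 10 wedge).
Burden on buyers: 9; on sellers: 1. (They sum to 10.)
The less price-elastic side of the market bears the larger share of a per-unit tax.

Buyers bear 9 per ride; sellers bear 1 per ride.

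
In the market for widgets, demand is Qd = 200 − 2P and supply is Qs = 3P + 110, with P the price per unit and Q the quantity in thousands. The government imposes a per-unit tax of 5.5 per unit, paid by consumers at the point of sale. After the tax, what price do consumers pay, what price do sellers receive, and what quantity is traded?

Without the tax, 200 − 2P = 3P + 110 gives 5P = 90, so P* = 18 and Q* = 164.
With the tax collected from consumers, demand (in seller-price terms) shifts: Qd = 200 − 2(P + 5.5).
Solving gives Q = 157.4 with consumers paying 21.3 and sellers receiving 15.8 (the 5.5 wedge).
The less price-elastic side of the market bears the larger share of a per-unit tax.

Consumers pay 21.3; sellers receive 15.8; quantity = 157.4.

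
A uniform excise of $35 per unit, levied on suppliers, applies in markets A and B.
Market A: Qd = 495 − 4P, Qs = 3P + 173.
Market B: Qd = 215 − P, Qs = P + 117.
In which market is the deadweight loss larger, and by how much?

Market A, by $743.75.

Market A: pre-tax P* = $46, Q* = 311; post-tax Q = 251; deadweight loss = $1050.
Market B: pre-tax P* = $49, Q* = 166; post-tax Q = 148.5; deadweight loss = $306.25.
Difference: $1050 vs $306.25 → market A is larger by $743.75.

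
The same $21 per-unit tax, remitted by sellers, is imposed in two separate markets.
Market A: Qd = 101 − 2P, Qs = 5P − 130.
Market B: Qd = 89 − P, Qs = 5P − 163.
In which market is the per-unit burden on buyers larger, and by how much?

Market B, by $2.5.

Market A: pre-tax P* = $33, Q* = 35; post-tax Q = 5; per-unit burden on buyers = $15.
Market B: pre-tax P* = $42, Q* = 47; post-tax Q = 29.5; per-unit burden on buyers = $17.5.
Difference: $15 vs $17.5 → market B is larger by $2.5.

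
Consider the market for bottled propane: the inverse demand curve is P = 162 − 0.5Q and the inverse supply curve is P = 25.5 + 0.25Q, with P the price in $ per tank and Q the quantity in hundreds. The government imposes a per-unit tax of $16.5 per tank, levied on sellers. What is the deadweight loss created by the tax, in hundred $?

Rewrite in direct form: Qd = 324 − 2P and Qs = 4P − 102.
Before the tax: set 324 − 2P = 4P − 102 → P* = $71, Q* = 182.
With the tax collected from sellers, supply shifts: Qs = 4(P − 16.5) − 102.
New equilibrium: buyers pay $82, sellers receive $65.5, Q = 160. (Wedge: Pb − Ps = 16.5.)
Quantity falls by |ΔQ| = |182 − 160| = 22.
DWL = ½ · t · |ΔQ| = ½ · 16.5 · 22 = $181.5.

Deadweight loss = $181.5 hundred.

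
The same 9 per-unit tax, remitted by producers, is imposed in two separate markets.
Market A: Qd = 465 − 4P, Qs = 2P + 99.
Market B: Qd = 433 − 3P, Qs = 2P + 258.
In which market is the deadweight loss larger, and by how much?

Market A: pre-tax P* = 61, Q* = 221; post-tax Q = 209; deadweight loss = 54.
Market B: pre-tax P* = 35, Q* = 328; post-tax Q = 317.2; deadweight loss = 48.6.
Difference: 54 vs 48.6 → market A is larger by 5.4.

Market A, by 5.4.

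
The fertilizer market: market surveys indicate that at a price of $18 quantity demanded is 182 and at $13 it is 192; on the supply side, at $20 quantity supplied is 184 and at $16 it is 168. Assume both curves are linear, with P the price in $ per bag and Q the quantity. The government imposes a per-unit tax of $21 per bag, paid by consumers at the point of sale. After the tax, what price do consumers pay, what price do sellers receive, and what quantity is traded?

Consumers pay $33; sellers receive $12; quantity = 152.

Demand slope: (192 − 182)/(13 − 18) = -2, so Qd = 218 − 2P.
Supply slope: (168 − 184)/(16 − 20) = 4, so Qs = 4P + 104.
Without the tax, 218 − 2P = 4P + 104 gives 6P = 114, so P* = $19 and Q* = 180.
With the tax collected from consumers, demand (in seller-price terms) shifts: Qd = 218 − 2(P + 21).
Solving gives Q = 152 with consumers paying $33 and sellers receiving $12 (the $21 wedge).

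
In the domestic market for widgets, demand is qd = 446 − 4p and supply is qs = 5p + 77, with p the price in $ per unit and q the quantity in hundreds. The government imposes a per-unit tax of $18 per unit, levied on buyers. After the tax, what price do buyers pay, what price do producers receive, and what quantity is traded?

Without the tax, 446 − 4p = 5p + 77 gives 9p = 369, so p* = $41 and q* = 282.
With the tax collected from buyers, demand (in seller-price terms) shifts: qd = 446 − 4(p + 18).
Solving gives q = 242 with buyers paying $51 and producers receiving $33 (the $18 wedge).
The less price-elastic side of the market bears the larger share of a per-unit tax.

Buyers pay $51; producers receive $33; quantity = 242.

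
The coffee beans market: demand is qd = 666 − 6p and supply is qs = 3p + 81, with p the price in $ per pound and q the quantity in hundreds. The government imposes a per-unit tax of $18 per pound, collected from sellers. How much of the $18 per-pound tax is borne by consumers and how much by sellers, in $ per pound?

Consumers bear $6 per pound; sellers bear $12 per pound.

Before the tax: set 666 − 6p = 3p + 81 → p* = $65, q* = 276.
With the tax collected from sellers, supply shifts: qs = 3(p − 18) + 81.
New equilibrium: consumers pay $71, sellers receive $53, q = 240. (Wedge: pb − ps = 18.)
Burden on consumers: $6; on sellers: $12. (They sum to $18.)
The less price-elastic side of the market bears the larger share of a per-unit tax.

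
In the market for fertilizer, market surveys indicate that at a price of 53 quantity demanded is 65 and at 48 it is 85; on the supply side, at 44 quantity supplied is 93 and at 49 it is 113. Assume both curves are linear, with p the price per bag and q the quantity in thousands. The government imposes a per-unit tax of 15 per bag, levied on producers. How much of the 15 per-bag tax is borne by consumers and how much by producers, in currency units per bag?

Demand slope: (85 − 65)/(48 − 53) = -4, so qd = 277 − 4p.
Supply slope: (113 − 93)/(49 − 44) = 4, so qs = 4p − 83.
Before the tax: set 277 − 4p = 4p − 83 → p* = 45, q* = 97.
With the tax collected from producers, supply shifts: qs = 4(p − 15) − 83.
Solving gives q = 67 with consumers paying 52.5 and producers receiving 37.5 (the 15 wedge).
Burden on consumers: 7.5; on producers: 7.5. (They sum to 15.)
The less price-elastic side of the market bears the larger share of a per-unit tax.

Consumers bear 7.5 per bag; producers bear 7.5 per bag.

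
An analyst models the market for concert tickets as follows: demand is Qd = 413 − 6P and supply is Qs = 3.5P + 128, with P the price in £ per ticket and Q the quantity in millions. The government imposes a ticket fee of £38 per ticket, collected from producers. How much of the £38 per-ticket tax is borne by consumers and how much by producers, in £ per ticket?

Consumers bear £14 per ticket; producers bear £24 per ticket.

Without the tax, 413 − 6P = 3.5P + 128 gives 9.5P = 285, so P* = £30 and Q* = 233.
With the tax collected from producers, supply shifts: Qs = 3.5(P − 38) + 128.
New equilibrium: consumers pay £44, producers receive £6, Q = 149. (Wedge: Pb − Ps = 38.)
Burden on consumers: £14; on producers: £24. (They sum to £38.)
The less price-elastic side of the market bears the larger share of a per-unit tax.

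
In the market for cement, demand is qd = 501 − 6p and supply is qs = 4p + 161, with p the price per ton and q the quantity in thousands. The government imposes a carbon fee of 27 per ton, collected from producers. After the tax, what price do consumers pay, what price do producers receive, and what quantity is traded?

Without the tax, 501 − 6p = 4p + 161 gives 10p = 340, so p* = 34 and q* = 297.
With the tax collected from producers, supply shifts: qs = 4(p − 27) + 161.
Solving gives q = 232.2 with consumers paying 44.8 and producers receiving 17.8 (the 27 wedge).

Consumers pay 44.8; producers receive 17.8; quantity = 232.2.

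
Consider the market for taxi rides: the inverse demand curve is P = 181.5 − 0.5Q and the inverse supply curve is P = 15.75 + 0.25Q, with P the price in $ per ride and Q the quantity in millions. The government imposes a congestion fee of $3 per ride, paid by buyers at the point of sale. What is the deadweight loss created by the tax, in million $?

Deadweight loss = $6 million.

Inverting to Q(P) form: Qd = 363 − 2P; Qs = 4P − 63.
Before the tax: set 363 − 2P = 4P − 63 → P* = $71, Q* = 221.
With the tax collected from buyers, demand (in seller-price terms) shifts: Qd = 363 − 2(P + 3).
New equilibrium: buyers pay $73, producers receive $70, Q = 217. (Wedge: Pb − Ps = 3.)
Quantity falls by |ΔQ| = |221 − 217| = 4.
DWL = ½ · t · |ΔQ| = ½ · 3 · 4 = $6.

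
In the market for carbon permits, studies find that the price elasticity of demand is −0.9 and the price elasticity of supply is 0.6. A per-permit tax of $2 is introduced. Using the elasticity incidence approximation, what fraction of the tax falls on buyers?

Buyers' share ≈ 0.4.

Incidence ratio: buyers' share ≈ εs / (εs + |εd|) = 0.6 / (0.6 + 0.9) = 0.4.
Supply is the less elastic side, so buyers bear the smaller share.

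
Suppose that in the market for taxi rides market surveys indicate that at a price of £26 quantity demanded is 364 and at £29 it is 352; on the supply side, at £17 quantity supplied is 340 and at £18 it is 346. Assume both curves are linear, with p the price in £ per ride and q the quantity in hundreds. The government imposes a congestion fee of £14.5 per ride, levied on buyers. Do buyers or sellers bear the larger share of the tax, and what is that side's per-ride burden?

Buyers bear the larger share: £8.7 per ride.

Demand slope: (352 − 364)/(29 − 26) = -4, so qd = 468 − 4p.
Supply slope: (346 − 340)/(18 − 17) = 6, so qs = 6p + 238.
Without the tax, 468 − 4p = 6p + 238 gives 10p = 230, so p* = £23 and q* = 376.
With the tax collected from buyers, demand (in seller-price terms) shifts: qd = 468 − 4(p + 14.5).
Solving gives q = 341.2 with buyers paying £31.7 and sellers receiving £17.2 (the £14.5 wedge).
Per-ride burden: buyers £8.7, sellers £5.8.
Buyers take the larger share because demand is less price-elastic here (demand slope 4 vs supply slope 6).
The less price-elastic side of the market bears the larger share of a per-unit tax.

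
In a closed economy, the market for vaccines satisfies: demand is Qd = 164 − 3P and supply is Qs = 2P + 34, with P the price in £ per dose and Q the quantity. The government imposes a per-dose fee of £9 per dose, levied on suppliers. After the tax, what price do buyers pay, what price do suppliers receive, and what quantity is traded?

Buyers pay £29.6; suppliers receive £20.6; quantity = 75.2.

Before the tax: set 164 − 3P = 2P + 34 → P* = £26, Q* = 86.
With the tax collected from suppliers, supply shifts: Qs = 2(P − 9) + 34.
New equilibrium: buyers pay £29.6, suppliers receive £20.6, Q = 75.2. (Wedge: Pb − Ps = 9.)
The less price-elastic side of the market bears the larger share of a per-unit tax.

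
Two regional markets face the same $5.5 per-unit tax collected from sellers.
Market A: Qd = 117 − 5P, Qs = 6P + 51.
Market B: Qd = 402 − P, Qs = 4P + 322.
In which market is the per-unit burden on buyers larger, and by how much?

Market B, by $1.4.

Market A: pre-tax P* = $6, Q* = 87; post-tax Q = 72; per-unit burden on buyers = $3.
Market B: pre-tax P* = $16, Q* = 386; post-tax Q = 381.6; per-unit burden on buyers = $4.4.
Difference: $3 vs $4.4 → market B is larger by $1.4.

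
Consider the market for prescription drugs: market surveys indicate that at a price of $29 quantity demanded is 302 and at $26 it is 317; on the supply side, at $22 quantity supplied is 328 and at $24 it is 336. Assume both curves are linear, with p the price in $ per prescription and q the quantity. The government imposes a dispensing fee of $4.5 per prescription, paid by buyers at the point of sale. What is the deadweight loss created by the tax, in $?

Deadweight loss = $22.5.

Demand slope: (317 − 302)/(26 − 29) = -5, so qd = 447 − 5p.
Supply slope: (336 − 328)/(24 − 22) = 4, so qs = 4p + 240.
Before the tax: set 447 − 5p = 4p + 240 → p* = $23, q* = 332.
With the tax collected from buyers, demand (in seller-price terms) shifts: qd = 447 − 5(p + 4.5).
Solving gives q = 322 with buyers paying $25 and producers receiving $20.5 (the $4.5 wedge).
Quantity falls by |ΔQ| = |332 − 322| = 10.
DWL = ½ · t · |ΔQ| = ½ · 4.5 · 10 = $22.5.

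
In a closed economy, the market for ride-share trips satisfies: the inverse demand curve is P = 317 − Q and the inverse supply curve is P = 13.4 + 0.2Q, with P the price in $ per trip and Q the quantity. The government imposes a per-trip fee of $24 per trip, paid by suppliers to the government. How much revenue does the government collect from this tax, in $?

Tax revenue = $5592.

Rewrite in direct form: Qd = 317 − P and Qs = 5P − 67.
Before the tax: set 317 − P = 5P − 67 → P* = $64, Q* = 253.
With the tax collected from suppliers, supply shifts: Qs = 5(P − 24) − 67.
Solving gives Q = 233 with buyers paying $84 and suppliers receiving $60 (the $24 wedge).
Revenue = t · Q = 24 · 233 = $5592.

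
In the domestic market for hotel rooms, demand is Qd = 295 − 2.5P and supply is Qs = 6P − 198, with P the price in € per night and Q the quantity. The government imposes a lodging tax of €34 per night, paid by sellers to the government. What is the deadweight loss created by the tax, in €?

Without the tax, 295 − 2.5P = 6P − 198 gives 8.5P = 493, so P* = €58 and Q* = 150.
With the tax collected from sellers, supply shifts: Qs = 6(P − 34) − 198.
Solving gives Q = 90 with consumers paying €82 and sellers receiving €48 (the €34 wedge).
Quantity falls by |ΔQ| = |150 − 90| = 60.
DWL = ½ · t · |ΔQ| = ½ · 34 · 60 = €1020.

Deadweight loss = €1020.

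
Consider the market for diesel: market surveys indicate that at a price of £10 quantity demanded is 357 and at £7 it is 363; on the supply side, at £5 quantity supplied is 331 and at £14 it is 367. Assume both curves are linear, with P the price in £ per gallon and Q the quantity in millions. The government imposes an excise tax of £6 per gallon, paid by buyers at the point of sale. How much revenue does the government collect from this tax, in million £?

Tax revenue = £2082 million.

Demand slope: (363 − 357)/(7 − 10) = -2, so Qd = 377 − 2P.
Supply slope: (367 − 331)/(14 − 5) = 4, so Qs = 4P + 311.
Without the tax, 377 − 2P = 4P + 311 gives 6P = 66, so P* = £11 and Q* = 355.
With the tax collected from buyers, demand (in seller-price terms) shifts: Qd = 377 − 2(P + 6).
New equilibrium: buyers pay £15, suppliers receive £9, Q = 347. (Wedge: Pb − Ps = 6.)
Revenue = t · Q = 6 · 347 = £2082.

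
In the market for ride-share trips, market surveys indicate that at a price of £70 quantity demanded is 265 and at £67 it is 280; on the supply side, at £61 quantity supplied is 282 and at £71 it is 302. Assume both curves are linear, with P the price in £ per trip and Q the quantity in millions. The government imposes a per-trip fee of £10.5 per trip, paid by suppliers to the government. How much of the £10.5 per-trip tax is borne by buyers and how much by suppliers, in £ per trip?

Buyers bear £3 per trip; suppliers bear £7.5 per trip.

Demand slope: (280 − 265)/(67 − 70) = -5, so Qd = 615 − 5P.
Supply slope: (302 − 282)/(71 − 61) = 2, so Qs = 2P + 160.
Before the tax: set 615 − 5P = 2P + 160 → P* = £65, Q* = 290.
With the tax collected from suppliers, supply shifts: Qs = 2(P − 10.5) + 160.
Solving gives Q = 275 with buyers paying £68 and suppliers receiving £57.5 (the £10.5 wedge).
Burden on buyers: £3; on suppliers: £7.5. (They sum to £10.5.)
The less price-elastic side of the market bears the larger share of a per-unit tax.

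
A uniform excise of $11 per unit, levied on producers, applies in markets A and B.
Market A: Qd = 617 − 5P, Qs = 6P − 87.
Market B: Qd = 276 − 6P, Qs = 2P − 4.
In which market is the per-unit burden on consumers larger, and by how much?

Market A: pre-tax P* = $64, Q* = 297; post-tax Q = 267; per-unit burden on consumers = $6.
Market B: pre-tax P* = $35, Q* = 66; post-tax Q = 49.5; per-unit burden on consumers = $2.75.
Difference: $6 vs $2.75 → market A is larger by $3.25.

Market A, by $3.25.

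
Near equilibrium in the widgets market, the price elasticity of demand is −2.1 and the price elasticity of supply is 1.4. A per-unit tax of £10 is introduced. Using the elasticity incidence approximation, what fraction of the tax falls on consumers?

Incidence ratio: consumers' share ≈ εs / (εs + |εd|) = 1.4 / (1.4 + 2.1) = 0.4.
Supply is the less elastic side, so consumers bear the smaller share.

Consumers' share ≈ 0.4.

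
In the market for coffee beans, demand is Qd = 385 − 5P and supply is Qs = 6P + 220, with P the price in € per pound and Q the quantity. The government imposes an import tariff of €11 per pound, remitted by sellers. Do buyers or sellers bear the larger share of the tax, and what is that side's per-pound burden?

Buyers bear the larger share: €6 per pound.

Without the tax, 385 − 5P = 6P + 220 gives 11P = 165, so P* = €15 and Q* = 310.
With the tax collected from sellers, supply shifts: Qs = 6(P − 11) + 220.
New equilibrium: buyers pay €21, sellers receive €10, Q = 280. (Wedge: Pb − Ps = 11.)
Per-pound burden: buyers €6, sellers €5.
Buyers take the larger share because demand is less price-elastic here (demand slope 5 vs supply slope 6).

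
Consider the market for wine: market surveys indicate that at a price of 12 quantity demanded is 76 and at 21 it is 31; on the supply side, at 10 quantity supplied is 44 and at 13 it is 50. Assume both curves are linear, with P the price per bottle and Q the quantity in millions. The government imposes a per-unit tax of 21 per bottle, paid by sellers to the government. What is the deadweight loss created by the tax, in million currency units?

Demand slope: (31 − 76)/(21 − 12) = -5, so Qd = 136 − 5P.
Supply slope: (50 − 44)/(13 − 10) = 2, so Qs = 2P + 24.
Without the tax, 136 − 5P = 2P + 24 gives 7P = 112, so P* = 16 and Q* = 56.
With the tax collected from sellers, supply shifts: Qs = 2(P − 21) + 24.
New equilibrium: buyers pay 22, sellers receive 1, Q = 26. (Wedge: Pb − Ps = 21.)
Quantity falls by |ΔQ| = |56 − 26| = 30.
DWL = ½ · t · |ΔQ| = ½ · 21 · 30 = 315.

Deadweight loss = 315 million.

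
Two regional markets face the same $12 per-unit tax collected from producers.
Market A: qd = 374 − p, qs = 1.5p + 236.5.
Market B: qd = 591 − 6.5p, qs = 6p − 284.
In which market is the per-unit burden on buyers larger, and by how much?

Market A: pre-tax p* = $55, q* = 319; post-tax q = 311.8; per-unit burden on buyers = $7.2.
Market B: pre-tax p* = $70, q* = 136; post-tax q = 98.56; per-unit burden on buyers = $5.76.
Difference: $7.2 vs $5.76 → market A is larger by $1.44.

Market A, by $1.44.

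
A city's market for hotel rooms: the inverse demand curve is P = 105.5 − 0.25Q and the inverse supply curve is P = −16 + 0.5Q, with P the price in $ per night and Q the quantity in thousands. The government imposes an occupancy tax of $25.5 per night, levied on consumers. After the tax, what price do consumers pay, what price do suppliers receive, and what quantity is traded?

Consumers pay $73.5; suppliers receive $48; quantity = 128.

Inverting to Q(P) form: Qd = 422 − 4P; Qs = 2P + 32.
Before the tax: set 422 − 4P = 2P + 32 → P* = $65, Q* = 162.
With the tax collected from consumers, demand (in seller-price terms) shifts: Qd = 422 − 4(P + 25.5).
Solving gives Q = 128 with consumers paying $73.5 and suppliers receiving $48 (the $25.5 wedge).
The less price-elastic side of the market bears the larger share of a per-unit tax.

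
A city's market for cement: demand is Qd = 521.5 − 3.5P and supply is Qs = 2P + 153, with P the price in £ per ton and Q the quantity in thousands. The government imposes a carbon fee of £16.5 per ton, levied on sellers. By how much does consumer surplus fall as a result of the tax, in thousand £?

Consumer surplus falls by £1659 thousand.

Before the tax: set 521.5 − 3.5P = 2P + 153 → P* = £67, Q* = 287.
With the tax collected from sellers, supply shifts: Qs = 2(P − 16.5) + 153.
New equilibrium: consumers pay £73, sellers receive £56.5, Q = 266. (Wedge: Pb − Ps = 16.5.)
ΔCS is the trapezoid between Q = 266 and Q = 287 of height £6: ½ · (287 + 266) · 6 = £1659.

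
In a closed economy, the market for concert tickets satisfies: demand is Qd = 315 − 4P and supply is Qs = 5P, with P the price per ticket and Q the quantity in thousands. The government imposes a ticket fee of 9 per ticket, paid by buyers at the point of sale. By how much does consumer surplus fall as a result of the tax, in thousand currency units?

Without the tax, 315 − 4P = 5P gives 9P = 315, so P* = 35 and Q* = 175.
With the tax collected from buyers, demand (in seller-price terms) shifts: Qd = 315 − 4(P + 9).
New equilibrium: buyers pay 40, producers receive 31, Q = 155. (Wedge: Pb − Ps = 9.)
ΔCS is the trapezoid between Q = 155 and Q = 175 of height 5: ½ · (175 + 155) · 5 = 825.

Consumer surplus falls by 825 thousand.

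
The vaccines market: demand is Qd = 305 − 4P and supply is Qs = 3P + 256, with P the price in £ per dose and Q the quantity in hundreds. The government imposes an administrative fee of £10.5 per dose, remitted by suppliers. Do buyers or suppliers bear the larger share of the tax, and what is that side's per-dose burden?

Suppliers bear the larger share: £6 per dose.

Before the tax: set 305 − 4P = 3P + 256 → P* = £7, Q* = 277.
With the tax collected from suppliers, supply shifts: Qs = 3(P − 10.5) + 256.
New equilibrium: buyers pay £11.5, suppliers receive £1, Q = 259. (Wedge: Pb − Ps = 10.5.)
Per-dose burden: buyers £4.5, suppliers £6.
Suppliers take the larger share because supply is less price-elastic here (demand slope 4 vs supply slope 3).
The less price-elastic side of the market bears the larger share of a per-unit tax.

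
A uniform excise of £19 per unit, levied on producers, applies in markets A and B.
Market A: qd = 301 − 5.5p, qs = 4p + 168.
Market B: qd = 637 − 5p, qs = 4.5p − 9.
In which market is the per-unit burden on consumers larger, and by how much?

Market A: pre-tax p* = £14, q* = 224; post-tax q = 180; per-unit burden on consumers = £8.
Market B: pre-tax p* = £68, q* = 297; post-tax q = 252; per-unit burden on consumers = £9.
Difference: £8 vs £9 → market B is larger by £1.

Market B, by £1.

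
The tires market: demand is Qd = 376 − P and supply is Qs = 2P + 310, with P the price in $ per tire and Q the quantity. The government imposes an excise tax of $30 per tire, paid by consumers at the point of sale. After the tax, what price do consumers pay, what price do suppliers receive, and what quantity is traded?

Consumers pay $42; suppliers receive $12; quantity = 334.

Without the tax, 376 − P = 2P + 310 gives 3P = 66, so P* = $22 and Q* = 354.
With the tax collected from consumers, demand (in seller-price terms) shifts: Qd = 376 − (P + 30).
New equilibrium: consumers pay $42, suppliers receive $12, Q = 334. (Wedge: Pb − Ps = 30.)
The less price-elastic side of the market bears the larger share of a per-unit tax.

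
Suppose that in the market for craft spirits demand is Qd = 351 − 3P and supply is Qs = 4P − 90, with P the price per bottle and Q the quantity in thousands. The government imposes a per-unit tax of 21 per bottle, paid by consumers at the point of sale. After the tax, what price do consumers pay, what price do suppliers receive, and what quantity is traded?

Consumers pay 75; suppliers receive 54; quantity = 126.

Before the tax: set 351 − 3P = 4P − 90 → P* = 63, Q* = 162.
With the tax collected from consumers, demand (in seller-price terms) shifts: Qd = 351 − 3(P + 21).
New equilibrium: consumers pay 75, suppliers receive 54, Q = 126. (Wedge: Pb − Ps = 21.)
The less price-elastic side of the market bears the larger share of a per-unit tax.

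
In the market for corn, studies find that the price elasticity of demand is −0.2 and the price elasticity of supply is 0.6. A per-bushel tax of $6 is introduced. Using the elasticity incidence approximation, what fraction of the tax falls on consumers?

Consumers' share ≈ 0.75.

Incidence ratio: consumers' share ≈ εs / (εs + |εd|) = 0.6 / (0.6 + 0.2) = 0.75.
Supply is the more elastic side, so consumers bear the larger share.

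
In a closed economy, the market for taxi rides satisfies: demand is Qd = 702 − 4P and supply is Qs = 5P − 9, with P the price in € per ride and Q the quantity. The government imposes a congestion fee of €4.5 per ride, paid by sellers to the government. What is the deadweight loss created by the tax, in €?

Deadweight loss = €22.5.

Before the tax: set 702 − 4P = 5P − 9 → P* = €79, Q* = 386.
With the tax collected from sellers, supply shifts: Qs = 5(P − 4.5) − 9.
New equilibrium: consumers pay €81.5, sellers receive €77, Q = 376. (Wedge: Pb − Ps = 4.5.)
Quantity falls by |ΔQ| = |386 − 376| = 10.
DWL = ½ · t · |ΔQ| = ½ · 4.5 · 10 = €22.5.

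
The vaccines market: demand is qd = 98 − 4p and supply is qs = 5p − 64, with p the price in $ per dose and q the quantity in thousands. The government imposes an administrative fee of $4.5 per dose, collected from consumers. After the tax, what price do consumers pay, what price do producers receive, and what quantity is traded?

Without the tax, 98 − 4p = 5p − 64 gives 9p = 162, so p* = $18 and q* = 26.
With the tax collected from consumers, demand (in seller-price terms) shifts: qd = 98 − 4(p + 4.5).
Solving gives q = 16 with consumers paying $20.5 and producers receiving $16 (the $4.5 wedge).
The less price-elastic side of the market bears the larger share of a per-unit tax.

Consumers pay $20.5; producers receive $16; quantity = 16.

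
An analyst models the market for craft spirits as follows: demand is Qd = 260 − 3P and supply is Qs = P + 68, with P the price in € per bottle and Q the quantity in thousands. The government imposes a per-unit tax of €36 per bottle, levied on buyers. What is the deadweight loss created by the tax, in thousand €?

Deadweight loss = €486 thousand.

Without the tax, 260 − 3P = P + 68 gives 4P = 192, so P* = €48 and Q* = 116.
With the tax collected from buyers, demand (in seller-price terms) shifts: Qd = 260 − 3(P + 36).
New equilibrium: buyers pay €57, suppliers receive €21, Q = 89. (Wedge: Pb − Ps = 36.)
Quantity falls by |ΔQ| = |116 − 89| = 27.
DWL = ½ · t · |ΔQ| = ½ · 36 · 27 = €486.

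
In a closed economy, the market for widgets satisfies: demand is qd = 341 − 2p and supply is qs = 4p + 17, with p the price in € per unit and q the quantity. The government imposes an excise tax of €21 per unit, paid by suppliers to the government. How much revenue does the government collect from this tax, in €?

Tax revenue = €4305.

Before the tax: set 341 − 2p = 4p + 17 → p* = €54, q* = 233.
With the tax collected from suppliers, supply shifts: qs = 4(p − 21) + 17.
New equilibrium: buyers pay €68, suppliers receive €47, q = 205. (Wedge: pb − ps = 21.)
Revenue = t · Q = 21 · 205 = €4305.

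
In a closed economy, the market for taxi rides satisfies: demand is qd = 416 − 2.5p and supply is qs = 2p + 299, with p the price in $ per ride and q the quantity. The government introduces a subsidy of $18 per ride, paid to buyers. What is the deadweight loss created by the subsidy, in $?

Before the subsidy: set 416 − 2.5p = 2p + 299 → p* = $26, q* = 351.
With a per-unit subsidy paid to buyers, each effectively pays p − 18, so demand becomes qd = 416 − 2.5(p − 18).
New equilibrium: buyers pay $18, suppliers receive $36, q = 371. (Wedge: pb − ps = −18.)
Quantity rises by |ΔQ| = |351 − 371| = 20.
DWL = ½ · t · |ΔQ| = ½ · 18 · 20 = $180.

Deadweight loss = $180.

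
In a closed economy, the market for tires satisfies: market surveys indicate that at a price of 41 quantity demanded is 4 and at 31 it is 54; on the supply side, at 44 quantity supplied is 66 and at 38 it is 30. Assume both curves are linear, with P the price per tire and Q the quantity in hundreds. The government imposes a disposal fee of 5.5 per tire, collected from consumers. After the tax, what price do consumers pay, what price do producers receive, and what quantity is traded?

Consumers pay 40; producers receive 34.5; quantity = 9.

Demand slope: (54 − 4)/(31 − 41) = -5, so Qd = 209 − 5P.
Supply slope: (30 − 66)/(38 − 44) = 6, so Qs = 6P − 198.
Without the tax, 209 − 5P = 6P − 198 gives 11P = 407, so P* = 37 and Q* = 24.
With the tax collected from consumers, demand (in seller-price terms) shifts: Qd = 209 − 5(P + 5.5).
New equilibrium: consumers pay 40, producers receive 34.5, Q = 9. (Wedge: Pb − Ps = 5.5.)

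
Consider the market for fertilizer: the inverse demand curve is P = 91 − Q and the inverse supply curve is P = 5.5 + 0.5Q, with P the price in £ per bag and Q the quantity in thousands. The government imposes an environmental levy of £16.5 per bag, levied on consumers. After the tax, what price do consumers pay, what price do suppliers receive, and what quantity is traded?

Consumers pay £45; suppliers receive £28.5; quantity = 46.

Rewrite in direct form: Qd = 91 − P and Qs = 2P − 11.
Without the tax, 91 − P = 2P − 11 gives 3P = 102, so P* = £34 and Q* = 57.
With the tax collected from consumers, demand (in seller-price terms) shifts: Qd = 91 − (P + 16.5).
New equilibrium: consumers pay £45, suppliers receive £28.5, Q = 46. (Wedge: Pb − Ps = 16.5.)
The less price-elastic side of the market bears the larger share of a per-unit tax.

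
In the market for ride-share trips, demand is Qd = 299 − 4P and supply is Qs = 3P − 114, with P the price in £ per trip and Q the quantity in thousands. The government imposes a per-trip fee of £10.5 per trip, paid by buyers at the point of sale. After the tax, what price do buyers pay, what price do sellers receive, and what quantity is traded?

Without the tax, 299 − 4P = 3P − 114 gives 7P = 413, so P* = £59 and Q* = 63.
With the tax collected from buyers, demand (in seller-price terms) shifts: Qd = 299 − 4(P + 10.5).
Solving gives Q = 45 with buyers paying £63.5 and sellers receiving £53 (the £10.5 wedge).

Buyers pay £63.5; sellers receive £53; quantity = 45.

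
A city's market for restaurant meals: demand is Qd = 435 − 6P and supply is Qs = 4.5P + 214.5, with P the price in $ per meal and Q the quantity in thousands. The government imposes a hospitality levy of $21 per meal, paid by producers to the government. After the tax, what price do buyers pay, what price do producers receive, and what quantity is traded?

Buyers pay $30; producers receive $9; quantity = 255.

Before the tax: set 435 − 6P = 4.5P + 214.5 → P* = $21, Q* = 309.
With the tax collected from producers, supply shifts: Qs = 4.5(P − 21) + 214.5.
Solving gives Q = 255 with buyers paying $30 and producers receiving $9 (the $21 wedge).
The less price-elastic side of the market bears the larger share of a per-unit tax.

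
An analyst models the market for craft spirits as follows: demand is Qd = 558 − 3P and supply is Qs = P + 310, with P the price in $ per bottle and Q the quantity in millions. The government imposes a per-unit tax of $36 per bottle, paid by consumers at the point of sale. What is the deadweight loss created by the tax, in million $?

Deadweight loss = $486 million.

Without the tax, 558 − 3P = P + 310 gives 4P = 248, so P* = $62 and Q* = 372.
With the tax collected from consumers, demand (in seller-price terms) shifts: Qd = 558 − 3(P + 36).
Solving gives Q = 345 with consumers paying $71 and sellers receiving $35 (the $36 wedge).
Quantity falls by |ΔQ| = |372 − 345| = 27.
DWL = ½ · t · |ΔQ| = ½ · 36 · 27 = $486.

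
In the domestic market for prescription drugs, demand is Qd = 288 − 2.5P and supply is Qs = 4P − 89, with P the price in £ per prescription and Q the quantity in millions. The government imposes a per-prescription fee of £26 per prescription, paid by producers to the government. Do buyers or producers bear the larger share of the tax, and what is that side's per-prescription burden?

Before the tax: set 288 − 2.5P = 4P − 89 → P* = £58, Q* = 143.
With the tax collected from producers, supply shifts: Qs = 4(P − 26) − 89.
New equilibrium: buyers pay £74, producers receive £48, Q = 103. (Wedge: Pb − Ps = 26.)
Per-prescription burden: buyers £16, producers £10.
Buyers take the larger share because demand is less price-elastic here (demand slope 2.5 vs supply slope 4).
The less price-elastic side of the market bears the larger share of a per-unit tax.

Buyers bear the larger share: £16 per prescription.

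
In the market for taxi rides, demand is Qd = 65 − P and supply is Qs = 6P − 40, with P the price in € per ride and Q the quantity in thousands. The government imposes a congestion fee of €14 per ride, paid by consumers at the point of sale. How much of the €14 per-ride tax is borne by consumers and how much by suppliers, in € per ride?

Before the tax: set 65 − P = 6P − 40 → P* = €15, Q* = 50.
With the tax collected from consumers, demand (in seller-price terms) shifts: Qd = 65 − (P + 14).
New equilibrium: consumers pay €27, suppliers receive €13, Q = 38. (Wedge: Pb − Ps = 14.)
Burden on consumers: €12; on suppliers: €2. (They sum to €14.)

Consumers bear €12 per ride; suppliers bear €2 per ride.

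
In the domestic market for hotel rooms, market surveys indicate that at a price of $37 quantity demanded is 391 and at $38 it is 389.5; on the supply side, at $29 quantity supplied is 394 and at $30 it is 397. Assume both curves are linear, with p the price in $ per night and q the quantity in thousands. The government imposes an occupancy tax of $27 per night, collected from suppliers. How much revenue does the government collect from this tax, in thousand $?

Tax revenue = $10071 thousand.

Demand slope: (389.5 − 391)/(38 − 37) = -1.5, so qd = 446.5 − 1.5p.
Supply slope: (397 − 394)/(30 − 29) = 3, so qs = 3p + 307.
Before the tax: set 446.5 − 1.5p = 3p + 307 → p* = $31, q* = 400.
With the tax collected from suppliers, supply shifts: qs = 3(p − 27) + 307.
New equilibrium: consumers pay $49, suppliers receive $22, q = 373. (Wedge: pb − ps = 27.)
Revenue = t · Q = 27 · 373 = $10071.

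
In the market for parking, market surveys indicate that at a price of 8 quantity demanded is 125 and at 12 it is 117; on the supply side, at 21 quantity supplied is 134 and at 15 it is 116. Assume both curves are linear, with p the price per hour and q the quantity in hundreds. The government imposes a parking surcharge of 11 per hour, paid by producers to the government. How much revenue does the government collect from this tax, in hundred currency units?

Tax revenue = 1097.8 hundred.

Demand slope: (117 − 125)/(12 − 8) = -2, so qd = 141 − 2p.
Supply slope: (116 − 134)/(15 − 21) = 3, so qs = 3p + 71.
Without the tax, 141 − 2p = 3p + 71 gives 5p = 70, so p* = 14 and q* = 113.
With the tax collected from producers, supply shifts: qs = 3(p − 11) + 71.
New equilibrium: buyers pay 20.6, producers receive 9.6, q = 99.8. (Wedge: pb − ps = 11.)
Revenue = t · Q = 11 · 99.8 = 1097.8.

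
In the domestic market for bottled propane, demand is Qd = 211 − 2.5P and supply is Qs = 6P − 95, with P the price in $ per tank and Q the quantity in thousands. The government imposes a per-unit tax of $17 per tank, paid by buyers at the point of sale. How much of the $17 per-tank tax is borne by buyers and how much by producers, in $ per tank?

Buyers bear $12 per tank; producers bear $5 per tank.

Before the tax: set 211 − 2.5P = 6P − 95 → P* = $36, Q* = 121.
With the tax collected from buyers, demand (in seller-price terms) shifts: Qd = 211 − 2.5(P + 17).
New equilibrium: buyers pay $48, producers receive $31, Q = 91. (Wedge: Pb − Ps = 17.)
Burden on buyers: $12; on producers: $5. (They sum to $17.)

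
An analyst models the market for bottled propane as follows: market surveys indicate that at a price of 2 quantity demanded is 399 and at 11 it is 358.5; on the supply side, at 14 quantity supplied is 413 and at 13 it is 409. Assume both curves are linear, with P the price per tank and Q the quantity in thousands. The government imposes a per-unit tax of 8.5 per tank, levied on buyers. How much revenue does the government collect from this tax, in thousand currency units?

Tax revenue = 3085.5 thousand.

Demand slope: (358.5 − 399)/(11 − 2) = -4.5, so Qd = 408 − 4.5P.
Supply slope: (409 − 413)/(13 − 14) = 4, so Qs = 4P + 357.
Before the tax: set 408 − 4.5P = 4P + 357 → P* = 6, Q* = 381.
With the tax collected from buyers, demand (in seller-price terms) shifts: Qd = 408 − 4.5(P + 8.5).
New equilibrium: buyers pay 10, sellers receive 1.5, Q = 363. (Wedge: Pb − Ps = 8.5.)
Revenue = t · Q = 8.5 · 363 = 3085.5.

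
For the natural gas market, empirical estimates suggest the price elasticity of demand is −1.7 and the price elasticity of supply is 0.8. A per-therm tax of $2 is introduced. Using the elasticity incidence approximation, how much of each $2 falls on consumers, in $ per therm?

Consumers bear ≈ $0.64 per therm.

Incidence ratio: consumers' share ≈ εs / (εs + |εd|) = 0.8 / (0.8 + 1.7) = 0.32.
So consumers bear ≈ 0.32 × $2 = $0.64; suppliers bear $1.36.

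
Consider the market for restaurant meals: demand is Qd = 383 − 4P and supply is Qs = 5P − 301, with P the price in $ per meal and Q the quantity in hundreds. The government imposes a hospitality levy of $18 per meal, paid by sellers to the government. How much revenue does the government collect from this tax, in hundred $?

Without the tax, 383 − 4P = 5P − 301 gives 9P = 684, so P* = $76 and Q* = 79.
With the tax collected from sellers, supply shifts: Qs = 5(P − 18) − 301.
New equilibrium: consumers pay $86, sellers receive $68, Q = 39. (Wedge: Pb − Ps = 18.)
Revenue = t · Q = 18 · 39 = $702.

Tax revenue = $702 hundred.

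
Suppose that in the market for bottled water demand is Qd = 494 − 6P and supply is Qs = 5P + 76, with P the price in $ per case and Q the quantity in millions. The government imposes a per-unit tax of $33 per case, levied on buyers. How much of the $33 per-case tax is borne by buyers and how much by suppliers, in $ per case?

Without the tax, 494 − 6P = 5P + 76 gives 11P = 418, so P* = $38 and Q* = 266.
With the tax collected from buyers, demand (in seller-price terms) shifts: Qd = 494 − 6(P + 33).
New equilibrium: buyers pay $53, suppliers receive $20, Q = 176. (Wedge: Pb − Ps = 33.)
Burden on buyers: $15; on suppliers: $18. (They sum to $33.)
The less price-elastic side of the market bears the larger share of a per-unit tax.

Buyers bear $15 per case; suppliers bear $18 per case.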